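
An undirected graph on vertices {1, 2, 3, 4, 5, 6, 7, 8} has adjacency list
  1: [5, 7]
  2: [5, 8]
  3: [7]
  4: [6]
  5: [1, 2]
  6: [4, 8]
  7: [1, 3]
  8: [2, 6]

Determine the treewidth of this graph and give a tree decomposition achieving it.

Treewidth 1.
One such decomposition:
Bags: B1 = {4, 6}  B2 = {6, 8}  B3 = {2, 8}  B4 = {2, 5}  B5 = {1, 5}  B6 = {1, 7}  B7 = {3, 7}
Tree: B1–B2, B2–B3, B3–B4, B4–B5, B5–B6, B6–B7

Every bag has size at most 2, so the width is 2 − 1 = 1 and tw(G) ≤ 1. Since G has at least one edge (e.g. 4–6), it is not an edgeless graph, so tw(G) ≥ 1. Therefore the treewidth is 1.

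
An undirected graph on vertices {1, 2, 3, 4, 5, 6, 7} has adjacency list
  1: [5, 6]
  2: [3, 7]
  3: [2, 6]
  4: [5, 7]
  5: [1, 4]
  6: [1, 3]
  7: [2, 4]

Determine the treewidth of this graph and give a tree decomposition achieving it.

The largest bag has 3 vertices, giving width 2; this decomposition certifies tw(G) ≤ 2. Since 3–6–1–5–4–7–2–3 is a cycle in G, G is not acyclic. Forests are exactly the graphs of treewidth ≤ 1, so tw(G) ≥ 2. Hence tw(G) = 2 exactly.

Treewidth 2.
One such decomposition:
Bags: B1 = {1, 3, 6}  B2 = {1, 3, 5}  B3 = {3, 4, 5}  B4 = {3, 4, 7}  B5 = {2, 3, 7}
Tree: B1–B2, B2–B3, B3–B4, B4–B5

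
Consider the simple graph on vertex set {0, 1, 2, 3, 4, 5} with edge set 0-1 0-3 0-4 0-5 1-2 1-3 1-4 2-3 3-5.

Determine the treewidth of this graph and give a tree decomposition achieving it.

Every bag has size at most 3, so the width is 3 − 1 = 2 and tw(G) ≤ 2. For the lower bound, the 3 vertices {0, 1, 3} are pairwise adjacent, and any tree decomposition puts a clique entirely inside one bag — forcing width ≥ 2. Therefore the treewidth is 2.

Treewidth 2.
One such decomposition:
Bags: B1 = {0, 1, 3}  B2 = {1, 2, 3}  B3 = {0, 1, 4}  B4 = {0, 3, 5}
Tree: B1–B2, B1–B3, B1–B4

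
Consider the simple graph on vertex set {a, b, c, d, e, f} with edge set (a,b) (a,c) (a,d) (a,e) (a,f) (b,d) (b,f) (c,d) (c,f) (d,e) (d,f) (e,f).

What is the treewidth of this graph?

3

A width-3 tree decomposition is:
Bags: B1 = {a, d, e, f}  B2 = {a, b, d, f}  B3 = {a, c, d, f}
Tree: B1–B2, B2–B3
The largest bag has 4 vertices, giving width 3; this decomposition certifies tw(G) ≤ 3. Conversely, {a, d, e, f} is a clique of size 4, and the vertices of any clique must share a bag in every tree decomposition; so some bag has ≥ 4 vertices and tw(G) ≥ 3. The upper and lower bounds meet at 3, so that is the treewidth.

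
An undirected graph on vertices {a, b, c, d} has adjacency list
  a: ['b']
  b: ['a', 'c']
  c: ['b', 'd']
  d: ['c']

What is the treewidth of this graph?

1

A width-1 tree decomposition is:
Bags: B1 = {b, c}  B2 = {a, b}  B3 = {c, d}
Tree: B1–B2, B1–B3
The largest bag has 2 vertices, giving width 1; this decomposition certifies tw(G) ≤ 1. Any graph with an edge has treewidth ≥ 1, and G has the edge b–c. Therefore the treewidth is 1.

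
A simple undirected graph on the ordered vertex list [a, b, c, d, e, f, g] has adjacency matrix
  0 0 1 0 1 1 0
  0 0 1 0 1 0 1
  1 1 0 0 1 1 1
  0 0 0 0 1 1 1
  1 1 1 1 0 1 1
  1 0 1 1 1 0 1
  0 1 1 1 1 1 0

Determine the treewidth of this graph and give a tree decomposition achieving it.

Each bag holds 4 vertices, so the decomposition has width 3, which upper-bounds the treewidth. For the lower bound, the 4 vertices {d, e, f, g} are pairwise adjacent, and any tree decomposition puts a clique entirely inside one bag — forcing width ≥ 3. Hence tw(G) = 3 exactly.

Treewidth 3.
One such decomposition:
Bags: B1 = {b, c, e, g}  B2 = {c, e, f, g}  B3 = {a, c, e, f}  B4 = {d, e, f, g}
Tree: B1–B2, B2–B3, B2–B4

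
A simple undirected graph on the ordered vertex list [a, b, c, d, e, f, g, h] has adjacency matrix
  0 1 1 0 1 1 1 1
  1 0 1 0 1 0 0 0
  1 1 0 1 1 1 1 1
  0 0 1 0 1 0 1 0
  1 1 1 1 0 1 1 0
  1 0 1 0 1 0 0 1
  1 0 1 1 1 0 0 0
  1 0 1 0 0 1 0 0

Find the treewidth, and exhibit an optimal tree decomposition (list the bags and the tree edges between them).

Treewidth 3.
One optimal decomposition is:
Bags: B1 = {a, c, e, g}  B2 = {a, c, e, f}  B3 = {a, c, f, h}  B4 = {a, b, c, e}  B5 = {c, d, e, g}
Tree: B1–B2, B2–B3, B1–B4, B1–B5

Each bag holds 4 vertices, so the decomposition has width 3, which upper-bounds the treewidth. Conversely, {c, d, e, g} is a clique of size 4, and the vertices of any clique must share a bag in every tree decomposition; so some bag has ≥ 4 vertices and tw(G) ≥ 3. Therefore the treewidth is 3.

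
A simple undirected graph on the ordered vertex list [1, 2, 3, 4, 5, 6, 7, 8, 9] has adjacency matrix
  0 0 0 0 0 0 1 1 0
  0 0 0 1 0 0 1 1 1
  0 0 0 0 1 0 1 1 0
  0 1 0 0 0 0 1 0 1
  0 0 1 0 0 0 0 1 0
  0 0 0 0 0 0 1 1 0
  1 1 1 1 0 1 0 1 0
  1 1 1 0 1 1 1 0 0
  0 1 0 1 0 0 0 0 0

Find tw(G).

A width-2 tree decomposition is:
Bags: B1 = {6, 7, 8}  B2 = {3, 7, 8}  B3 = {2, 7, 8}  B4 = {1, 7, 8}  B5 = {2, 4, 7}  B6 = {3, 5, 8}  B7 = {2, 4, 9}
Tree: B1–B2, B2–B3, B1–B4, B3–B5, B2–B6, B5–B7
The largest bag has 3 vertices, giving width 2; this decomposition certifies tw(G) ≤ 2. Conversely, {2, 4, 9} is a clique of size 3, and the vertices of any clique must share a bag in every tree decomposition; so some bag has ≥ 3 vertices and tw(G) ≥ 2. The upper and lower bounds meet at 2, so that is the treewidth.

2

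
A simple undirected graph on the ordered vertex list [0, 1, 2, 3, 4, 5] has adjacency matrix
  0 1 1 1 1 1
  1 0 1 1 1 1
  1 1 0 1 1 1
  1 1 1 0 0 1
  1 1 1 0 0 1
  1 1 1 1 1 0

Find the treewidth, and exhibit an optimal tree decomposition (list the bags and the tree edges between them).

The largest bag has 5 vertices, giving width 4; this decomposition certifies tw(G) ≤ 4. For the lower bound, the 5 vertices {0, 1, 2, 3, 5} are pairwise adjacent, and any tree decomposition puts a clique entirely inside one bag — forcing width ≥ 4. Hence tw(G) = 4 exactly.

Treewidth 4.
One such decomposition:
Bags: B1 = {0, 1, 2, 4, 5}  B2 = {0, 1, 2, 3, 5}
Tree: B1–B2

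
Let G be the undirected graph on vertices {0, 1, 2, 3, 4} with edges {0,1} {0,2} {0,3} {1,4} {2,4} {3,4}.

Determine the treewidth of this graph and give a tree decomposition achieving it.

Treewidth 2.
One such decomposition:
Bags: B1 = {0, 3, 4}  B2 = {0, 2, 4}  B3 = {0, 1, 4}
Tree: B1–B2, B2–B3

The largest bag has 3 vertices, giving width 2; this decomposition certifies tw(G) ≤ 2. For the lower bound, G contains the cycle 3–4–2–0–3, so G is not a forest; only forests have treewidth ≤ 1, hence tw(G) ≥ 2. Therefore the treewidth is 2.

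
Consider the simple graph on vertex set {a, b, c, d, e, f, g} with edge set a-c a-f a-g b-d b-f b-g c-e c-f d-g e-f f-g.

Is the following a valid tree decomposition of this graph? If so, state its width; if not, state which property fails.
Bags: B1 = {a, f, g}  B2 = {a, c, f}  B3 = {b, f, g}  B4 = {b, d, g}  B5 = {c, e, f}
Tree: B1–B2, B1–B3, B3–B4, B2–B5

Checking the three conditions: (i) the bags cover all of {a, b, c, d, e, f, g}; (ii) for each edge, some bag contains both endpoints; (iii) the bags containing any fixed vertex form a subtree. All hold, so the decomposition is valid with width 3 − 1 = 2.

Yes; width 2.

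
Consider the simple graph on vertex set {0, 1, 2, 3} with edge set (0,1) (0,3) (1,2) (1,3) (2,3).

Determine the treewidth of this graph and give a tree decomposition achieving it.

Every bag has size at most 3, so the width is 3 − 1 = 2 and tw(G) ≤ 2. On the other hand G contains the 3-clique {0, 1, 3}. A clique must lie in a single bag of any decomposition, so no decomposition can have width below 2. The upper and lower bounds meet at 2, so that is the treewidth.

Treewidth 2.
One such decomposition:
Bags: B1 = {1, 2, 3}  B2 = {0, 1, 3}
Tree: B1–B2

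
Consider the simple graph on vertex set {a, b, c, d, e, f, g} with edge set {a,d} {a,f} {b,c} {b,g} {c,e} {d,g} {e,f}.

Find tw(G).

2

A width-2 tree decomposition is:
Bags: B1 = {a, d, f}  B2 = {d, e, f}  B3 = {c, d, e}  B4 = {b, c, d}  B5 = {b, d, g}
Tree: B1–B2, B2–B3, B3–B4, B4–B5
Every bag has size at most 3, so the width is 3 − 1 = 2 and tw(G) ≤ 2. For the lower bound, G contains the cycle d–a–f–e–c–b–g–d, so G is not a forest; only forests have treewidth ≤ 1, hence tw(G) ≥ 2. The upper and lower bounds meet at 2, so that is the treewidth.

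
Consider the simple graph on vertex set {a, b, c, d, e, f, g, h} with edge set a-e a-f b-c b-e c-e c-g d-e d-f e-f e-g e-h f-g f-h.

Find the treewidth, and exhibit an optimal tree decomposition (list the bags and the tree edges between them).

The largest bag has 3 vertices, giving width 2; this decomposition certifies tw(G) ≤ 2. For the lower bound, the 3 vertices {c, e, g} are pairwise adjacent, and any tree decomposition puts a clique entirely inside one bag — forcing width ≥ 2. The upper and lower bounds meet at 2, so that is the treewidth.

Treewidth 2.
One such decomposition:
Bags: B1 = {d, e, f}  B2 = {e, f, h}  B3 = {e, f, g}  B4 = {c, e, g}  B5 = {a, e, f}  B6 = {b, c, e}
Tree: B1–B2, B2–B3, B3–B4, B3–B5, B4–B6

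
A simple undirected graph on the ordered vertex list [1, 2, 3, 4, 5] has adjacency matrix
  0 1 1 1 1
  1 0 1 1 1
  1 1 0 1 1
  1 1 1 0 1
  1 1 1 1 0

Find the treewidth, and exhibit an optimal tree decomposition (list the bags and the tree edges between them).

With just one bag of size 5, the width is 5 − 1 = 4, so tw(G) ≤ 4. For the lower bound, the 5 vertices {1, 2, 3, 4, 5} are pairwise adjacent, and any tree decomposition puts a clique entirely inside one bag — forcing width ≥ 4. Therefore the treewidth is 4.

Treewidth 4.
One optimal decomposition is:
Bags: B1 = {1, 2, 3, 4, 5}
Tree: (single bag)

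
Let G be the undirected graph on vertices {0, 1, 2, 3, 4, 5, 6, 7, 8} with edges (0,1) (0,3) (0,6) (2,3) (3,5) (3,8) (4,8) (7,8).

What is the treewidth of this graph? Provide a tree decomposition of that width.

The largest bag has 2 vertices, giving width 1; this decomposition certifies tw(G) ≤ 1. G has an edge, so its treewidth is at least 1. Hence tw(G) = 1 exactly.

Treewidth 1.
One such decomposition:
Bags: B1 = {3, 8}  B2 = {2, 3}  B3 = {0, 3}  B4 = {4, 8}  B5 = {7, 8}  B6 = {0, 1}  B7 = {0, 6}  B8 = {3, 5}
Tree: B1–B2, B1–B3, B1–B4, B4–B5, B3–B6, B6–B7, B2–B8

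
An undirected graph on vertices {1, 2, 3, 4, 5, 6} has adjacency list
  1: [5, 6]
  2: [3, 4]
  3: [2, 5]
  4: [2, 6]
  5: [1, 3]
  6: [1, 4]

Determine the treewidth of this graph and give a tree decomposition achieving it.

Each bag holds 3 vertices, so the decomposition has width 2, which upper-bounds the treewidth. For the lower bound, G contains the cycle 6–1–5–3–2–4–6, so G is not a forest; only forests have treewidth ≤ 1, hence tw(G) ≥ 2. The upper and lower bounds meet at 2, so that is the treewidth.

Treewidth 2.
One such decomposition:
Bags: B1 = {1, 5, 6}  B2 = {3, 5, 6}  B3 = {2, 3, 6}  B4 = {2, 4, 6}
Tree: B1–B2, B2–B3, B3–B4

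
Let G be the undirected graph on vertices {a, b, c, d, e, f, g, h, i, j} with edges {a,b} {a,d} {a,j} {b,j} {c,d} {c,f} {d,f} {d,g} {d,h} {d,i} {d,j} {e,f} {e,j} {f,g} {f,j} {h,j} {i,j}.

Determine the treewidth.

2

A width-2 tree decomposition is:
Bags: B1 = {d, f, j}  B2 = {c, d, f}  B3 = {e, f, j}  B4 = {d, f, g}  B5 = {d, i, j}  B6 = {a, d, j}  B7 = {a, b, j}  B8 = {d, h, j}
Tree: B1–B2, B1–B3, B1–B4, B1–B5, B1–B6, B6–B7, B1–B8
Every bag has size at most 3, so the width is 3 − 1 = 2 and tw(G) ≤ 2. For the lower bound, the 3 vertices {d, f, g} are pairwise adjacent, and any tree decomposition puts a clique entirely inside one bag — forcing width ≥ 2. Therefore the treewidth is 2.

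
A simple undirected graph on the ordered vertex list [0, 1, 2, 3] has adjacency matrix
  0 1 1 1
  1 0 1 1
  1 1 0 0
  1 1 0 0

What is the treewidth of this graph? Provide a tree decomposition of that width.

Each bag holds 3 vertices, so the decomposition has width 2, which upper-bounds the treewidth. For the lower bound, the 3 vertices {0, 1, 2} are pairwise adjacent, and any tree decomposition puts a clique entirely inside one bag — forcing width ≥ 2. Therefore the treewidth is 2.

Treewidth 2.
One optimal decomposition is:
Bags: B1 = {0, 1, 3}  B2 = {0, 1, 2}
Tree: B1–B2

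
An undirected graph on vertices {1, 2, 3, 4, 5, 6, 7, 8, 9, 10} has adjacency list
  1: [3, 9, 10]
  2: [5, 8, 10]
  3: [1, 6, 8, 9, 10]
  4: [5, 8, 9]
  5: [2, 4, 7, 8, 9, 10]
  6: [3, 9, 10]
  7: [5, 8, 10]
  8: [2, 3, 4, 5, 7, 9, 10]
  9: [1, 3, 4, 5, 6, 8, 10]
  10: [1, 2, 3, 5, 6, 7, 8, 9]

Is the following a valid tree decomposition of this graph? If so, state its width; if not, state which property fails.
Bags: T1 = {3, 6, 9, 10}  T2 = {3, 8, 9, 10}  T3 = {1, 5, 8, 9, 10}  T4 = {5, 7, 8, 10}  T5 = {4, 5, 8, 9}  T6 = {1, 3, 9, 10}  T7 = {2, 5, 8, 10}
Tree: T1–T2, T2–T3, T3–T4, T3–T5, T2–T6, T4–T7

No — bags containing vertex 1 are not connected in the tree.

A tree decomposition must satisfy three properties: every vertex lies in some bag; for every edge, both endpoints lie together in some bag; and for every vertex, the bags containing it form a connected subtree. Here bags containing vertex 1 are not connected in the tree, so the decomposition is invalid.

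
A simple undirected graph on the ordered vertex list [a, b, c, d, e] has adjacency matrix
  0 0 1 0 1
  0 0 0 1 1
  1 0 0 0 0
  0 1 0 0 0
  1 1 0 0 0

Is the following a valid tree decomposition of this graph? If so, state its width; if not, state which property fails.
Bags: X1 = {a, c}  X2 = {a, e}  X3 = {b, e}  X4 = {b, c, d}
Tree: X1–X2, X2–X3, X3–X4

No — bags containing vertex c are not connected in the tree.

A tree decomposition must satisfy three properties: every vertex lies in some bag; for every edge, both endpoints lie together in some bag; and for every vertex, the bags containing it form a connected subtree. Here bags containing vertex c are not connected in the tree, so the decomposition is invalid.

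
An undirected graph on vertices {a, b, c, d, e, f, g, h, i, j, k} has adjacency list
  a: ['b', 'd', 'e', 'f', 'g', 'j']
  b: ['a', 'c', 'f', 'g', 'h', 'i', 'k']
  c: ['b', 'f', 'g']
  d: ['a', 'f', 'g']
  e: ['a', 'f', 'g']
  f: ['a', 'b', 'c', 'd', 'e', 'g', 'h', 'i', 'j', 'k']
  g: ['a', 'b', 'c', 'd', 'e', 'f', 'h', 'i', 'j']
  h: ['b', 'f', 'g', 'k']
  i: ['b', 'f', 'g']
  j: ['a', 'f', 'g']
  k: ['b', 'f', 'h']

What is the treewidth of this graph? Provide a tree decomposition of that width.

Treewidth 3.
One such decomposition:
Bags: B1 = {a, b, f, g}  B2 = {a, f, g, j}  B3 = {b, f, g, h}  B4 = {a, e, f, g}  B5 = {b, f, g, i}  B6 = {b, f, h, k}  B7 = {b, c, f, g}  B8 = {a, d, f, g}
Tree: B1–B2, B1–B3, B1–B4, B1–B5, B3–B6, B3–B7, B1–B8

The largest bag has 4 vertices, giving width 3; this decomposition certifies tw(G) ≤ 3. For the lower bound, the 4 vertices {a, d, f, g} are pairwise adjacent, and any tree decomposition puts a clique entirely inside one bag — forcing width ≥ 3. Combining the bounds, tw(G) = 3.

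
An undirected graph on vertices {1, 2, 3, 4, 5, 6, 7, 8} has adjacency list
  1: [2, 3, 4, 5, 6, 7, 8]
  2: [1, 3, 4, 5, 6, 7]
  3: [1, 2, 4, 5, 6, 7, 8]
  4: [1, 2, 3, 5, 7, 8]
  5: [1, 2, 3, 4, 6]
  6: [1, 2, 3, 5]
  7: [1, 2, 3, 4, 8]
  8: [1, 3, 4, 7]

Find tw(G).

A width-4 tree decomposition is:
Bags: B1 = {1, 2, 3, 4, 5}  B2 = {1, 2, 3, 4, 7}  B3 = {1, 2, 3, 5, 6}  B4 = {1, 3, 4, 7, 8}
Tree: B1–B2, B1–B3, B2–B4
Every bag has size at most 5, so the width is 5 − 1 = 4 and tw(G) ≤ 4. For the lower bound, the 5 vertices {1, 3, 4, 7, 8} are pairwise adjacent, and any tree decomposition puts a clique entirely inside one bag — forcing width ≥ 4. Hence tw(G) = 4 exactly.

4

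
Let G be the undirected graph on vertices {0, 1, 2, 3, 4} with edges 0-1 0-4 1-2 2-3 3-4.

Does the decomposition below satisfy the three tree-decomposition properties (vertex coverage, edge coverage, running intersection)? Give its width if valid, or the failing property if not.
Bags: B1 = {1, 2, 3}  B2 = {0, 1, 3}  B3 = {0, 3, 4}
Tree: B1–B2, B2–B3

Every vertex of G appears in some bag (union = {0, 1, 2, 3, 4}); every edge is covered by a bag; and for each vertex v the set of bags containing v is connected in the bag tree. The decomposition is therefore valid. The largest bag has 3 vertices, so the width is 2.

Yes; width 2.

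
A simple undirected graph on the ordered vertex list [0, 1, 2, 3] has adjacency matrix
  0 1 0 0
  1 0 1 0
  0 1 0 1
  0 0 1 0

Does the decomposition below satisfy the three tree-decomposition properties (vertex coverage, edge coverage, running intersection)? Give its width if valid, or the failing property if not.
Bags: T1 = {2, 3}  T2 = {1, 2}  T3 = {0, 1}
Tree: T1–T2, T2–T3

Checking the three conditions: (i) the bags cover all of {0, 1, 2, 3}; (ii) for each edge, some bag contains both endpoints; (iii) the bags containing any fixed vertex form a subtree. All hold, so the decomposition is valid with width 2 − 1 = 1.

Yes; width 1.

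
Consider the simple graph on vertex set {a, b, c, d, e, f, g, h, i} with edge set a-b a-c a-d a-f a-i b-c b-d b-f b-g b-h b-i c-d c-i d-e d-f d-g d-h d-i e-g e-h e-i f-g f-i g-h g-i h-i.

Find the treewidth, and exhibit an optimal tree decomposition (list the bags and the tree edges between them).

Each bag holds 5 vertices, so the decomposition has width 4, which upper-bounds the treewidth. On the other hand G contains the 5-clique {d, e, g, h, i}. A clique must lie in a single bag of any decomposition, so no decomposition can have width below 4. Hence tw(G) = 4 exactly.

Treewidth 4.
One such decomposition:
Bags: B1 = {a, b, d, f, i}  B2 = {b, d, f, g, i}  B3 = {b, d, g, h, i}  B4 = {a, b, c, d, i}  B5 = {d, e, g, h, i}
Tree: B1–B2, B2–B3, B1–B4, B3–B5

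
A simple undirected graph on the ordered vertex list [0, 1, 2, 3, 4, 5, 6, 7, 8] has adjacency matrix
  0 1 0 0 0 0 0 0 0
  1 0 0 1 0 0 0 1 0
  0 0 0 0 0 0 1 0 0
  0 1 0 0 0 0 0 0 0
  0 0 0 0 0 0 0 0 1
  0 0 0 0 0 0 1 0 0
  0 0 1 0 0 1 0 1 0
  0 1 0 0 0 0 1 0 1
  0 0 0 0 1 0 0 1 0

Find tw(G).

A width-1 tree decomposition is:
Bags: B1 = {6, 7}  B2 = {5, 6}  B3 = {1, 7}  B4 = {1, 3}  B5 = {7, 8}  B6 = {2, 6}  B7 = {0, 1}  B8 = {4, 8}
Tree: B1–B2, B1–B3, B3–B4, B3–B5, B1–B6, B4–B7, B5–B8
Every bag has size at most 2, so the width is 2 − 1 = 1 and tw(G) ≤ 1. Any graph with an edge has treewidth ≥ 1, and G has the edge 6–7. Therefore the treewidth is 1.

1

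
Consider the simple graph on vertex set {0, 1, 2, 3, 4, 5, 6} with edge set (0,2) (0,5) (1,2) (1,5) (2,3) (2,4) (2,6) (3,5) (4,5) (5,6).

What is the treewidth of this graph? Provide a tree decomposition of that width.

Treewidth 2.
One such decomposition:
Bags: B1 = {2, 3, 5}  B2 = {2, 5, 6}  B3 = {2, 4, 5}  B4 = {1, 2, 5}  B5 = {0, 2, 5}
Tree: B1–B2, B2–B3, B3–B4, B4–B5

The largest bag has 3 vertices, giving width 2; this decomposition certifies tw(G) ≤ 2. Since 5–3–2–6–5 is a cycle in G, G is not acyclic. Forests are exactly the graphs of treewidth ≤ 1, so tw(G) ≥ 2. Therefore the treewidth is 2.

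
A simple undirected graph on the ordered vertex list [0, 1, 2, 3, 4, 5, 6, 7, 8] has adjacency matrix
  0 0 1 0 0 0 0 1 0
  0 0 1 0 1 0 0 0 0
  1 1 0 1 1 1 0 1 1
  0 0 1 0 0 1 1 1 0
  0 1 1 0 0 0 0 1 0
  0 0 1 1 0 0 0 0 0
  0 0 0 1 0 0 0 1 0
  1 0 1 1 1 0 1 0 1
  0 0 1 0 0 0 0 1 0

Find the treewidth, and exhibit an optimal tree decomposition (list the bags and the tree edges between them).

Treewidth 2.
One optimal decomposition is:
Bags: B1 = {2, 3, 5}  B2 = {2, 3, 7}  B3 = {2, 4, 7}  B4 = {0, 2, 7}  B5 = {2, 7, 8}  B6 = {3, 6, 7}  B7 = {1, 2, 4}
Tree: B1–B2, B2–B3, B3–B4, B2–B5, B2–B6, B3–B7

Every bag has size at most 3, so the width is 3 − 1 = 2 and tw(G) ≤ 2. Conversely, {1, 2, 4} is a clique of size 3, and the vertices of any clique must share a bag in every tree decomposition; so some bag has ≥ 3 vertices and tw(G) ≥ 2. The upper and lower bounds meet at 2, so that is the treewidth.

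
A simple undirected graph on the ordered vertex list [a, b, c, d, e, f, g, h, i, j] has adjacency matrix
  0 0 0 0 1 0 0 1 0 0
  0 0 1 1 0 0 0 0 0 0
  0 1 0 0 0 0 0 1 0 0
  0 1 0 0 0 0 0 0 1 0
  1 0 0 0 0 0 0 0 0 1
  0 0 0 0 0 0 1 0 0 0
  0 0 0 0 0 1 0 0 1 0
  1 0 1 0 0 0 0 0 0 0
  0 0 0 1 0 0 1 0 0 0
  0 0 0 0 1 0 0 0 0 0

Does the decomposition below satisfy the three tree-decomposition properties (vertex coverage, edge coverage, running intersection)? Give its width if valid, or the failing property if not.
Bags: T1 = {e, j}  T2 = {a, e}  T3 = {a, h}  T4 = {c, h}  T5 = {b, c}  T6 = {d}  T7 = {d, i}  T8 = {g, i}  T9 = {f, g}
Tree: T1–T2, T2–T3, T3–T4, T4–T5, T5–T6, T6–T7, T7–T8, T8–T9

No — edge (b,d) lies in no bag.

A tree decomposition must satisfy three properties: every vertex lies in some bag; for every edge, both endpoints lie together in some bag; and for every vertex, the bags containing it form a connected subtree. Here edge (b,d) lies in no bag, so the decomposition is invalid.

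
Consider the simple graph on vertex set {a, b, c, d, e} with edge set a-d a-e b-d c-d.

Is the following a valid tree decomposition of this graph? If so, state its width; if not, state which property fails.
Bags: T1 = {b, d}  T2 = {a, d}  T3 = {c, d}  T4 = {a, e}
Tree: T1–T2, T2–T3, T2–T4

Every vertex of G appears in some bag (union = {a, b, c, d, e}); every edge is covered by a bag; and for each vertex v the set of bags containing v is connected in the bag tree. The decomposition is therefore valid. The largest bag has 2 vertices, so the width is 1.

Yes; width 1.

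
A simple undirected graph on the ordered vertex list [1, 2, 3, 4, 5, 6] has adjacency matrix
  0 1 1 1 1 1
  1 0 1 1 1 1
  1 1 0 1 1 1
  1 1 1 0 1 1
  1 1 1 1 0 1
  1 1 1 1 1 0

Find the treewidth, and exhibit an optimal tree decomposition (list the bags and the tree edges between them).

Treewidth 5.
Bags: B1 = {1, 2, 3, 4, 5, 6}
Tree: (single bag)

A single bag containing all 6 vertices is trivially a valid decomposition of width 5. Conversely, {1, 2, 3, 4, 5, 6} is a clique of size 6, and the vertices of any clique must share a bag in every tree decomposition; so some bag has ≥ 6 vertices and tw(G) ≥ 5. Combining the bounds, tw(G) = 5.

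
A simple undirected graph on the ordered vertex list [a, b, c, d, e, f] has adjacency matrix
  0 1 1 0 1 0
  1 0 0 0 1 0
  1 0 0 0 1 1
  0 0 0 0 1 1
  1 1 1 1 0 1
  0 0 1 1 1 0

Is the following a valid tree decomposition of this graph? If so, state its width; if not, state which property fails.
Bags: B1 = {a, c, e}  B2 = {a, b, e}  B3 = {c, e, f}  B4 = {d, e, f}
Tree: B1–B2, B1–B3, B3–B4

Yes; width 2.

Vertex coverage: the bags together contain {a, b, c, d, e, f}, the full vertex set. Edge coverage: each edge of G has both endpoints in at least one bag. Running intersection: for every vertex, the bags containing it form a connected subtree. All three properties hold, so this is a valid tree decomposition of width max|bag| − 1 = 2, and hence tw(G) ≤ 2.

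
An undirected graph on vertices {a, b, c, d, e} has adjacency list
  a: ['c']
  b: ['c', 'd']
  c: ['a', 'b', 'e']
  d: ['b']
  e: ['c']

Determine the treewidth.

A width-1 tree decomposition is:
Bags: B1 = {c, e}  B2 = {b, c}  B3 = {a, c}  B4 = {b, d}
Tree: B1–B2, B1–B3, B2–B4
Every bag has size at most 2, so the width is 2 − 1 = 1 and tw(G) ≤ 1. G has an edge, so its treewidth is at least 1. Therefore the treewidth is 1.

1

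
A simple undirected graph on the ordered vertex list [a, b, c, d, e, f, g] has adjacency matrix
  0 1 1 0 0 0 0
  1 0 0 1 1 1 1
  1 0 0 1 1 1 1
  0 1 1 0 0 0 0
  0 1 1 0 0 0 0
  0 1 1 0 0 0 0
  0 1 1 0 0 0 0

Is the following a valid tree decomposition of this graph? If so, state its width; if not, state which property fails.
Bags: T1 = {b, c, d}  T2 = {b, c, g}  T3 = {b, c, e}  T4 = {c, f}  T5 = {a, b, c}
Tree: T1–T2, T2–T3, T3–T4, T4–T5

A tree decomposition must satisfy three properties: every vertex lies in some bag; for every edge, both endpoints lie together in some bag; and for every vertex, the bags containing it form a connected subtree. Here edge (b,f) lies in no bag, so the decomposition is invalid.

No — edge (b,f) lies in no bag.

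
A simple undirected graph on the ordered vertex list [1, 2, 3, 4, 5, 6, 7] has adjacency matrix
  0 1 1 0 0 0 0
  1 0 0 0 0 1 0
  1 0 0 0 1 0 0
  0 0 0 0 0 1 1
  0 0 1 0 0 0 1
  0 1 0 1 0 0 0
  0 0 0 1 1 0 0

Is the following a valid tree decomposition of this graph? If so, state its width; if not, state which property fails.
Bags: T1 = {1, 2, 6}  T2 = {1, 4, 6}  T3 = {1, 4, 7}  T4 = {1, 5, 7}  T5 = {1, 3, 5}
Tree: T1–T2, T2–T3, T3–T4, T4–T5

Every vertex of G appears in some bag (union = {1, 2, 3, 4, 5, 6, 7}); every edge is covered by a bag; and for each vertex v the set of bags containing v is connected in the bag tree. The decomposition is therefore valid. The largest bag has 3 vertices, so the width is 2.

Yes; width 2.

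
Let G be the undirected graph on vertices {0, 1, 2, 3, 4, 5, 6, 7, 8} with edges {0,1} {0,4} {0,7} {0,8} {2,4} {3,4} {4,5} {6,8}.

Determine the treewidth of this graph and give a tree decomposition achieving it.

Every bag has size at most 2, so the width is 2 − 1 = 1 and tw(G) ≤ 1. G has an edge, so its treewidth is at least 1. Hence tw(G) = 1 exactly.

Treewidth 1.
One such decomposition:
Bags: B1 = {3, 4}  B2 = {2, 4}  B3 = {0, 4}  B4 = {0, 1}  B5 = {4, 5}  B6 = {0, 8}  B7 = {0, 7}  B8 = {6, 8}
Tree: B1–B2, B2–B3, B3–B4, B3–B5, B4–B6, B3–B7, B6–B8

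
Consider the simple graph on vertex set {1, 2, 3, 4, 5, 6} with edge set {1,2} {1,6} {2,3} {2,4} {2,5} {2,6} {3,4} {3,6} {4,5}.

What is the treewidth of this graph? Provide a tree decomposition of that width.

Treewidth 2.
One such decomposition:
Bags: B1 = {2, 3, 4}  B2 = {2, 3, 6}  B3 = {1, 2, 6}  B4 = {2, 4, 5}
Tree: B1–B2, B2–B3, B1–B4

The largest bag has 3 vertices, giving width 2; this decomposition certifies tw(G) ≤ 2. Conversely, {1, 2, 6} is a clique of size 3, and the vertices of any clique must share a bag in every tree decomposition; so some bag has ≥ 3 vertices and tw(G) ≥ 2. The upper and lower bounds meet at 2, so that is the treewidth.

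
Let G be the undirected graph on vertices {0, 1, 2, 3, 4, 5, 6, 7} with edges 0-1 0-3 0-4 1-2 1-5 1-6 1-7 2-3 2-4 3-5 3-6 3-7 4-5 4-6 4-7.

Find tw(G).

A width-3 tree decomposition is:
Bags: B1 = {0, 1, 3, 4}  B2 = {1, 3, 4, 7}  B3 = {1, 3, 4, 6}  B4 = {1, 3, 4, 5}  B5 = {1, 2, 3, 4}
Tree: B1–B2, B2–B3, B3–B4, B4–B5
Each bag holds 4 vertices, so the decomposition has width 3, which upper-bounds the treewidth. For the lower bound: the 4 vertex sets {0,3}, {1,7}, {4}, {6} are disjoint, each induces a connected subgraph, and every pair is joined by at least one edge of G. Contracting each set to a single vertex therefore yields K_{4} as a minor, and since treewidth is minor-monotone, tw(G) ≥ tw(K_{4}) = 3. Combining the bounds, tw(G) = 3.

3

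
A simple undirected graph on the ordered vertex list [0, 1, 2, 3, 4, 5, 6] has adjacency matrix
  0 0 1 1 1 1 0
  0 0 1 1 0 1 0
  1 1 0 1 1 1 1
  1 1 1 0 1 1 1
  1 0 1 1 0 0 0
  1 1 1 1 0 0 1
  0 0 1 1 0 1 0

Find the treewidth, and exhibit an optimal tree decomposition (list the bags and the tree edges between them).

Treewidth 3.
One optimal decomposition is:
Bags: B1 = {0, 2, 3, 4}  B2 = {0, 2, 3, 5}  B3 = {2, 3, 5, 6}  B4 = {1, 2, 3, 5}
Tree: B1–B2, B2–B3, B2–B4

The largest bag has 4 vertices, giving width 3; this decomposition certifies tw(G) ≤ 3. For the lower bound, the 4 vertices {0, 2, 3, 4} are pairwise adjacent, and any tree decomposition puts a clique entirely inside one bag — forcing width ≥ 3. Combining the bounds, tw(G) = 3.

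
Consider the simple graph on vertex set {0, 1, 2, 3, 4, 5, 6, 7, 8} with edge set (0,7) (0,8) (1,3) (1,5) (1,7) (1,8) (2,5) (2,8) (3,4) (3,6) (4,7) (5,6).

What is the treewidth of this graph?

3

A width-3 tree decomposition is:
Bags: B1 = {0, 2, 5, 8}  B2 = {0, 1, 5, 8}  B3 = {0, 1, 5, 7}  B4 = {1, 5, 6, 7}  B5 = {1, 3, 6, 7}  B6 = {3, 4, 6, 7}
Tree: B1–B2, B2–B3, B3–B4, B4–B5, B5–B6
Each bag holds 4 vertices, so the decomposition has width 3, which upper-bounds the treewidth. For the lower bound: the 4 vertex sets {0,2,8}, {5}, {1}, {3,4,6,7} are disjoint, each induces a connected subgraph, and every pair is joined by at least one edge of G. Contracting each set to a single vertex therefore yields K_{4} as a minor, and since treewidth is minor-monotone, tw(G) ≥ tw(K_{4}) = 3. Therefore the treewidth is 3.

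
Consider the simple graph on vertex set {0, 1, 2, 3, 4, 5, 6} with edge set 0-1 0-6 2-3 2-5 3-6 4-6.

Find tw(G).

A width-1 tree decomposition is:
Bags: B1 = {2, 3}  B2 = {3, 6}  B3 = {0, 6}  B4 = {0, 1}  B5 = {2, 5}  B6 = {4, 6}
Tree: B1–B2, B2–B3, B3–B4, B1–B5, B2–B6
Every bag has size at most 2, so the width is 2 − 1 = 1 and tw(G) ≤ 1. G has an edge, so its treewidth is at least 1. Therefore the treewidth is 1.

1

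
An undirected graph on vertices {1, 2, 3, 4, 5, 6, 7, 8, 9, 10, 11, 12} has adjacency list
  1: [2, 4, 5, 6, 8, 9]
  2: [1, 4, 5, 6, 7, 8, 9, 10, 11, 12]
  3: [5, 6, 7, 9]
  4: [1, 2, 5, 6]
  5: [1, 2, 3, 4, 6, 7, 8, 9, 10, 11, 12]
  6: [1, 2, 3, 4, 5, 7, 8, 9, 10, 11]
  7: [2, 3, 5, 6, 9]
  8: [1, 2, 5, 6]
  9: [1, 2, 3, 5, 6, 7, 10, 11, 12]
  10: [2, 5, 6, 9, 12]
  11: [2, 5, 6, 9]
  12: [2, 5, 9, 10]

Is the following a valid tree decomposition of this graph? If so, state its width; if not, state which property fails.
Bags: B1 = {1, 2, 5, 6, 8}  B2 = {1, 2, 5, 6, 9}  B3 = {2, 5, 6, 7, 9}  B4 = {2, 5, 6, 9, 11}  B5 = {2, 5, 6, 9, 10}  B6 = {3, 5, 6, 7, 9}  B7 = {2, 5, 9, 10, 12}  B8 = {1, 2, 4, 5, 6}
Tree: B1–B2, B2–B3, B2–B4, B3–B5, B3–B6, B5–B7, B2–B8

Vertex coverage: the bags together contain {1, 2, 3, 4, 5, 6, 7, 8, 9, 10, 11, 12}, the full vertex set. Edge coverage: each edge of G has both endpoints in at least one bag. Running intersection: for every vertex, the bags containing it form a connected subtree. All three properties hold, so this is a valid tree decomposition of width max|bag| − 1 = 4, and hence tw(G) ≤ 4.

Yes; width 4.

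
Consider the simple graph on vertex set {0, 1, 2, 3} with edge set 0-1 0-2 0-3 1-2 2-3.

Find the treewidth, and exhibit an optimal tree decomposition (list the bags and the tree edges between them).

Treewidth 2.
One such decomposition:
Bags: B1 = {0, 1, 2}  B2 = {0, 2, 3}
Tree: B1–B2

Each bag holds 3 vertices, so the decomposition has width 2, which upper-bounds the treewidth. On the other hand G contains the 3-clique {0, 1, 2}. A clique must lie in a single bag of any decomposition, so no decomposition can have width below 2. Therefore the treewidth is 2.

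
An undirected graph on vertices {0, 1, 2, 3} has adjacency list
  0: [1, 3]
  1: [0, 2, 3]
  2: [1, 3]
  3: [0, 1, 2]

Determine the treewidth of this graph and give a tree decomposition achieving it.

Each bag holds 3 vertices, so the decomposition has width 2, which upper-bounds the treewidth. On the other hand G contains the 3-clique {0, 1, 3}. A clique must lie in a single bag of any decomposition, so no decomposition can have width below 2. Hence tw(G) = 2 exactly.

Treewidth 2.
Bags: B1 = {0, 1, 3}  B2 = {1, 2, 3}
Tree: B1–B2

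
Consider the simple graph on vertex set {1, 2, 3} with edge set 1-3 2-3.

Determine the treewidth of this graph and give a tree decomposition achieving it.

Treewidth 1.
One such decomposition:
Bags: B1 = {1, 3}  B2 = {2, 3}
Tree: B1–B2

Every bag has size at most 2, so the width is 2 − 1 = 1 and tw(G) ≤ 1. G has an edge, so its treewidth is at least 1. The upper and lower bounds meet at 1, so that is the treewidth.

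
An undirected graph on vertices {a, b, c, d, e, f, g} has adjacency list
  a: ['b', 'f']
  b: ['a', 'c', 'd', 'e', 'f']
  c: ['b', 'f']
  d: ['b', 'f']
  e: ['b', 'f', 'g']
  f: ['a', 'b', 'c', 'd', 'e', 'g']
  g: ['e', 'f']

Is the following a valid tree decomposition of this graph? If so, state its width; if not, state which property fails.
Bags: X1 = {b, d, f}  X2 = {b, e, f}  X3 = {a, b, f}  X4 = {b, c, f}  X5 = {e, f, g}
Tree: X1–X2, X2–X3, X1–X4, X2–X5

Yes; width 2.

Checking the three conditions: (i) the bags cover all of {a, b, c, d, e, f, g}; (ii) for each edge, some bag contains both endpoints; (iii) the bags containing any fixed vertex form a subtree. All hold, so the decomposition is valid with width 3 − 1 = 2.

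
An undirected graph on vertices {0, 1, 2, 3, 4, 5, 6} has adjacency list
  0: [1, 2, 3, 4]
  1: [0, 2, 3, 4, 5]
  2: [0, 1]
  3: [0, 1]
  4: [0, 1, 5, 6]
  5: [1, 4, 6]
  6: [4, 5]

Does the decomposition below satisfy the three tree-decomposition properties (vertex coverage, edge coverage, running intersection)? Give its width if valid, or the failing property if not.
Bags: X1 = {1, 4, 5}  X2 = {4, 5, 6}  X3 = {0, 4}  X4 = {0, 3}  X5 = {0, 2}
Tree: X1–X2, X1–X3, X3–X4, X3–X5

A tree decomposition must satisfy three properties: every vertex lies in some bag; for every edge, both endpoints lie together in some bag; and for every vertex, the bags containing it form a connected subtree. Here edge (1,0) lies in no bag, so the decomposition is invalid.

No — edge (1,0) lies in no bag.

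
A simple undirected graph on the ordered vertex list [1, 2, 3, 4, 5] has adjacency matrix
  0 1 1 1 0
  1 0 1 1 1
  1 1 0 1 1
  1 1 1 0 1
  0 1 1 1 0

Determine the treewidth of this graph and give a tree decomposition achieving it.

Treewidth 3.
One optimal decomposition is:
Bags: B1 = {2, 3, 4, 5}  B2 = {1, 2, 3, 4}
Tree: B1–B2

The largest bag has 4 vertices, giving width 3; this decomposition certifies tw(G) ≤ 3. For the lower bound, the 4 vertices {1, 2, 3, 4} are pairwise adjacent, and any tree decomposition puts a clique entirely inside one bag — forcing width ≥ 3. The upper and lower bounds meet at 3, so that is the treewidth.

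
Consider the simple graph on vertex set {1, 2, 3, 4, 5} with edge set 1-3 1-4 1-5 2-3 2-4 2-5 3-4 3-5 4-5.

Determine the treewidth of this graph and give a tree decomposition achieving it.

Treewidth 3.
One optimal decomposition is:
Bags: B1 = {1, 3, 4, 5}  B2 = {2, 3, 4, 5}
Tree: B1–B2

Each bag holds 4 vertices, so the decomposition has width 3, which upper-bounds the treewidth. For the lower bound, the 4 vertices {1, 3, 4, 5} are pairwise adjacent, and any tree decomposition puts a clique entirely inside one bag — forcing width ≥ 3. Therefore the treewidth is 3.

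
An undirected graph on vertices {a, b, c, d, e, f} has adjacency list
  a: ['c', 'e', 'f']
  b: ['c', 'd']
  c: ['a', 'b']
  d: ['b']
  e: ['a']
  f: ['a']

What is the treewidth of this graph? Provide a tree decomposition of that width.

Every bag has size at most 2, so the width is 2 − 1 = 1 and tw(G) ≤ 1. Since G has at least one edge (e.g. b–c), it is not an edgeless graph, so tw(G) ≥ 1. Therefore the treewidth is 1.

Treewidth 1.
One optimal decomposition is:
Bags: B1 = {b, c}  B2 = {a, c}  B3 = {b, d}  B4 = {a, f}  B5 = {a, e}
Tree: B1–B2, B1–B3, B2–B4, B4–B5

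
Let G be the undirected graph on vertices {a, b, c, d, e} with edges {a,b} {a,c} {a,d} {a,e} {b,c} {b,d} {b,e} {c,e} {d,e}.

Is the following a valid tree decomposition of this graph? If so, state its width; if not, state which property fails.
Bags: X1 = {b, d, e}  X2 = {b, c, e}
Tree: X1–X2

A tree decomposition must satisfy three properties: every vertex lies in some bag; for every edge, both endpoints lie together in some bag; and for every vertex, the bags containing it form a connected subtree. Here vertex a appears in no bag, so the decomposition is invalid.

No — vertex a appears in no bag.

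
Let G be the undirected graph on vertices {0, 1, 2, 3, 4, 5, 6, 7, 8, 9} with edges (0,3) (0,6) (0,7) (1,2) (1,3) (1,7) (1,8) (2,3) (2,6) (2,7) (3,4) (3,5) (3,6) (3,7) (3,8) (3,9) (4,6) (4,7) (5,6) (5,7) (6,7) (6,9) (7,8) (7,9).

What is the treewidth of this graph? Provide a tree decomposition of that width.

Treewidth 3.
Bags: B1 = {3, 6, 7, 9}  B2 = {3, 5, 6, 7}  B3 = {0, 3, 6, 7}  B4 = {2, 3, 6, 7}  B5 = {3, 4, 6, 7}  B6 = {1, 2, 3, 7}  B7 = {1, 3, 7, 8}
Tree: B1–B2, B2–B3, B3–B4, B4–B5, B4–B6, B6–B7

Each bag holds 4 vertices, so the decomposition has width 3, which upper-bounds the treewidth. On the other hand G contains the 4-clique {1, 3, 7, 8}. A clique must lie in a single bag of any decomposition, so no decomposition can have width below 3. Hence tw(G) = 3 exactly.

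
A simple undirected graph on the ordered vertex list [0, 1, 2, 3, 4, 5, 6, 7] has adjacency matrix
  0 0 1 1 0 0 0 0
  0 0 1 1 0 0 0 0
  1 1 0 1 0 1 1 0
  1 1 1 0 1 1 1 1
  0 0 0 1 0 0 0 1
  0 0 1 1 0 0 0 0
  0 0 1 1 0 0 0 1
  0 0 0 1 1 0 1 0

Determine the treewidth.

2

A width-2 tree decomposition is:
Bags: B1 = {3, 4, 7}  B2 = {3, 6, 7}  B3 = {2, 3, 6}  B4 = {2, 3, 5}  B5 = {0, 2, 3}  B6 = {1, 2, 3}
Tree: B1–B2, B2–B3, B3–B4, B4–B5, B3–B6
Every bag has size at most 3, so the width is 3 − 1 = 2 and tw(G) ≤ 2. Conversely, {0, 2, 3} is a clique of size 3, and the vertices of any clique must share a bag in every tree decomposition; so some bag has ≥ 3 vertices and tw(G) ≥ 2. Hence tw(G) = 2 exactly.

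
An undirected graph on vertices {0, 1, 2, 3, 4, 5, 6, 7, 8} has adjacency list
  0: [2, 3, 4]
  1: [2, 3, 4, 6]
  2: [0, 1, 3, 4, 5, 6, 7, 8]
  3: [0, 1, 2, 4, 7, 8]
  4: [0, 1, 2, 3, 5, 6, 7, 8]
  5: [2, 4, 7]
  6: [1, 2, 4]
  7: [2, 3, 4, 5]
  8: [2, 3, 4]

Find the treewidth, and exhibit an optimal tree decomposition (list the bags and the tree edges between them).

The largest bag has 4 vertices, giving width 3; this decomposition certifies tw(G) ≤ 3. On the other hand G contains the 4-clique {0, 2, 3, 4}. A clique must lie in a single bag of any decomposition, so no decomposition can have width below 3. Combining the bounds, tw(G) = 3.

Treewidth 3.
Bags: B1 = {1, 2, 4, 6}  B2 = {1, 2, 3, 4}  B3 = {2, 3, 4, 7}  B4 = {0, 2, 3, 4}  B5 = {2, 3, 4, 8}  B6 = {2, 4, 5, 7}
Tree: B1–B2, B2–B3, B3–B4, B4–B5, B3–B6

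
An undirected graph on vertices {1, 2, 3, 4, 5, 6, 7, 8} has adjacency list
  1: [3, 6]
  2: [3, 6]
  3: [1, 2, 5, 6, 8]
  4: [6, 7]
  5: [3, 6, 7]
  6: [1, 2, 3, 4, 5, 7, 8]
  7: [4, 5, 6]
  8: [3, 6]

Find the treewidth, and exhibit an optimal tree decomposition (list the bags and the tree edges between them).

Every bag has size at most 3, so the width is 3 − 1 = 2 and tw(G) ≤ 2. Conversely, {3, 6, 8} is a clique of size 3, and the vertices of any clique must share a bag in every tree decomposition; so some bag has ≥ 3 vertices and tw(G) ≥ 2. Hence tw(G) = 2 exactly.

Treewidth 2.
One optimal decomposition is:
Bags: B1 = {5, 6, 7}  B2 = {3, 5, 6}  B3 = {2, 3, 6}  B4 = {4, 6, 7}  B5 = {1, 3, 6}  B6 = {3, 6, 8}
Tree: B1–B2, B2–B3, B1–B4, B2–B5, B2–B6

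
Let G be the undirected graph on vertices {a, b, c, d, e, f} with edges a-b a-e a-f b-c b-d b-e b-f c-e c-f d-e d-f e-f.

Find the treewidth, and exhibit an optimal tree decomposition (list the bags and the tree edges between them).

Each bag holds 4 vertices, so the decomposition has width 3, which upper-bounds the treewidth. On the other hand G contains the 4-clique {b, d, e, f}. A clique must lie in a single bag of any decomposition, so no decomposition can have width below 3. Therefore the treewidth is 3.

Treewidth 3.
One optimal decomposition is:
Bags: B1 = {b, d, e, f}  B2 = {a, b, e, f}  B3 = {b, c, e, f}
Tree: B1–B2, B2–B3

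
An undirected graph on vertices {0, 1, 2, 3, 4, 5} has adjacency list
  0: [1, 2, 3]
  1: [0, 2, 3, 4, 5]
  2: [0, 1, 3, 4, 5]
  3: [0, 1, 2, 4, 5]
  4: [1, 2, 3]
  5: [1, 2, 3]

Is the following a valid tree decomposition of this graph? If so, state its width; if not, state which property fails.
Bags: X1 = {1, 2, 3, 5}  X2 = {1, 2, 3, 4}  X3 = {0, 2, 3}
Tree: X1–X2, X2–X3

No — edge (1,0) lies in no bag.

A tree decomposition must satisfy three properties: every vertex lies in some bag; for every edge, both endpoints lie together in some bag; and for every vertex, the bags containing it form a connected subtree. Here edge (1,0) lies in no bag, so the decomposition is invalid.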